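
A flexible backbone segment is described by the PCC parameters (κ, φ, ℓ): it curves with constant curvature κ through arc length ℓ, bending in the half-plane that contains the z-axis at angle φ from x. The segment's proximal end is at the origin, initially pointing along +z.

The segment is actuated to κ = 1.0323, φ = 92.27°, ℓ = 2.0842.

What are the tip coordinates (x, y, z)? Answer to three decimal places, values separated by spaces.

θ = κ·ℓ = 1.0323 × 2.0842 = 2.15152 rad
ρ = (1 − cos θ)/κ = (1 − -0.54863)/1.0323 = 1.50017
z = sin θ / κ = 0.83607/1.0323 = 0.80991
x = ρ cos φ = 1.50017 × cos(92.27°) = -0.05942
y = ρ sin φ = 1.50017 × sin(92.27°) = 1.49900

-0.059 1.499 0.810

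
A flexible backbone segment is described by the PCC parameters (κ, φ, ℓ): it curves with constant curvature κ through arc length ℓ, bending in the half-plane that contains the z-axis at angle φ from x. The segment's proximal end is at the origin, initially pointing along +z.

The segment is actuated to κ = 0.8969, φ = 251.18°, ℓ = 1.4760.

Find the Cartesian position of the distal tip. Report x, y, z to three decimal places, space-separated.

-0.272 -0.797 1.081

θ = κ·ℓ = 0.8969 × 1.4760 = 1.32382 rad
ρ = (1 − cos θ)/κ = (1 − 0.24447)/0.8969 = 0.84238
z = sin θ / κ = 0.96966/0.8969 = 1.08112
x = ρ cos φ = 0.84238 × cos(251.18°) = -0.27175
y = ρ sin φ = 0.84238 × sin(251.18°) = -0.79734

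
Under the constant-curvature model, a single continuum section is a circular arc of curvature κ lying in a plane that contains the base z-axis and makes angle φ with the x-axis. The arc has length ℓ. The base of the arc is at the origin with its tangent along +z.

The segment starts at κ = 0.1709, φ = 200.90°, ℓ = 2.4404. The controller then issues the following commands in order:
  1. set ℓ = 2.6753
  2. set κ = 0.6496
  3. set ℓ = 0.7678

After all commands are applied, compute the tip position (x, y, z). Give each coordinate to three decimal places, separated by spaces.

-0.175 -0.067 0.736

initial: κ=0.1709, φ=200.90°, ℓ=2.4404
cmd 1: set ℓ=2.6753 → (κ,φ,ℓ)=(0.1709,200.90°,2.6753) → tip=(-0.5615,-0.2144,2.5831)
cmd 2: set κ=0.6496 → (κ,φ,ℓ)=(0.6496,200.90°,2.6753) → tip=(-1.6773,-0.6405,1.5180)
cmd 3: set ℓ=0.7678 → (κ,φ,ℓ)=(0.6496,200.90°,0.7678) → tip=(-0.1752,-0.0669,0.7364)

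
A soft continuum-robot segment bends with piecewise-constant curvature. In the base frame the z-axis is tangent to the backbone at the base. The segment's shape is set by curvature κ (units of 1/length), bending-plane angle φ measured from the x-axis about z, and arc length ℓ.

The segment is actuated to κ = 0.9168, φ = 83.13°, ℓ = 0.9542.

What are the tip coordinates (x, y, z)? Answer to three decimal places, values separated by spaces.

θ = κ·ℓ = 0.9168 × 0.9542 = 0.87481 rad
ρ = (1 − cos θ)/κ = (1 − 0.64114)/0.9168 = 0.39142
z = sin θ / κ = 0.76742/0.9168 = 0.83707
x = ρ cos φ = 0.39142 × cos(83.13°) = 0.04682
y = ρ sin φ = 0.39142 × sin(83.13°) = 0.38861

0.047 0.389 0.837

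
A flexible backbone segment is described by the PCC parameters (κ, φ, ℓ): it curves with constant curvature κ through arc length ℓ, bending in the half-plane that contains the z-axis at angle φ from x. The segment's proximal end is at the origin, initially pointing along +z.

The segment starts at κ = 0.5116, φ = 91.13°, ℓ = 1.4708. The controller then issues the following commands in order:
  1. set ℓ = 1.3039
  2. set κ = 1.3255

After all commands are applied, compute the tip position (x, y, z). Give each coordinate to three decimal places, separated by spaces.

initial: κ=0.5116, φ=91.13°, ℓ=1.4708
cmd 1: set ℓ=1.3039 → (κ,φ,ℓ)=(0.5116,91.13°,1.3039) → tip=(-0.0083,0.4189,1.2093)
cmd 2: set κ=1.3255 → (κ,φ,ℓ)=(1.3255,91.13°,1.3039) → tip=(-0.0172,0.8726,0.7451)

-0.017 0.873 0.745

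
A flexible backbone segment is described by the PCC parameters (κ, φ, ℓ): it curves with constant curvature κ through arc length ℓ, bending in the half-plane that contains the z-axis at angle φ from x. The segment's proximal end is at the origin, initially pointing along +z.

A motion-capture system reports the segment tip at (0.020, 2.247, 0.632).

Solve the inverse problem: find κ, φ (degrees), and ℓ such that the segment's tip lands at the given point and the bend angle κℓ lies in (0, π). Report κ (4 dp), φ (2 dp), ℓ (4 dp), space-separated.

ρ = √(x²+y²) = √(0.020² + 2.247²) = 2.24709
φ = atan2(y, x) mod 360° = atan2(2.247, 0.020) = 89.4900°
|p|² = ρ² + z² = 2.24709² + 0.632² = 5.44883
κ = 2ρ / |p|² = 2×2.24709 / 5.44883 = 0.82480
θ = 2·atan2(ρ, z) = 2·atan2(2.24709, 0.632) = 2.59325 rad
ℓ = θ/κ = 2.59325/0.82480 = 3.14411

0.8248 89.49 3.1441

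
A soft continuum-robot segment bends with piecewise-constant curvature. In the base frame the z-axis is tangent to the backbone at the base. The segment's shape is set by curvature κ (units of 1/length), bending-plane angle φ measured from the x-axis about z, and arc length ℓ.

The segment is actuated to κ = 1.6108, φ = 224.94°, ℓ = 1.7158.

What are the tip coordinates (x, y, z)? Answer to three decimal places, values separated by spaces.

θ = κ·ℓ = 1.6108 × 1.7158 = 2.76381 rad
ρ = (1 − cos θ)/κ = (1 − -0.92949)/1.6108 = 1.19784
z = sin θ / κ = 0.36886/1.6108 = 0.22899
x = ρ cos φ = 1.19784 × cos(224.94°) = -0.84789
y = ρ sin φ = 1.19784 × sin(224.94°) = -0.84612

-0.848 -0.846 0.229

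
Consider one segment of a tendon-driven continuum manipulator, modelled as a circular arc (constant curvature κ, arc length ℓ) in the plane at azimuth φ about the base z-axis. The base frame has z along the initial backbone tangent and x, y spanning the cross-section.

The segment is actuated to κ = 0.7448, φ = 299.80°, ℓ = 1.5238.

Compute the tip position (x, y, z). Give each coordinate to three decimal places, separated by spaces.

0.386 -0.673 1.217

θ = κ·ℓ = 0.7448 × 1.5238 = 1.13493 rad
ρ = (1 − cos θ)/κ = (1 − 0.42220)/0.7448 = 0.77578
z = sin θ / κ = 0.90650/0.7448 = 1.21711
x = ρ cos φ = 0.77578 × cos(299.80°) = 0.38554
y = ρ sin φ = 0.77578 × sin(299.80°) = -0.67319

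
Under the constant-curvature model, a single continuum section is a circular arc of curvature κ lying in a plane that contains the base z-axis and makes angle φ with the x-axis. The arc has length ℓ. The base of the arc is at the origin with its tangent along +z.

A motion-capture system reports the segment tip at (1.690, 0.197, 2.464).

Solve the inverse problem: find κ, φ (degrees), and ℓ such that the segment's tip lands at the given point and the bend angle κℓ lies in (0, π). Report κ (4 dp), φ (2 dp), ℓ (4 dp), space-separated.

ρ = √(x²+y²) = √(1.690² + 0.197²) = 1.70144
φ = atan2(y, x) mod 360° = atan2(0.197, 1.690) = 6.6489°
|p|² = ρ² + z² = 1.70144² + 2.464² = 8.96621
κ = 2ρ / |p|² = 2×1.70144 / 8.96621 = 0.37952
θ = 2·atan2(ρ, z) = 2·atan2(1.70144, 2.464) = 1.20867 rad
ℓ = θ/κ = 1.20867/0.37952 = 3.18471

0.3795 6.65 3.1847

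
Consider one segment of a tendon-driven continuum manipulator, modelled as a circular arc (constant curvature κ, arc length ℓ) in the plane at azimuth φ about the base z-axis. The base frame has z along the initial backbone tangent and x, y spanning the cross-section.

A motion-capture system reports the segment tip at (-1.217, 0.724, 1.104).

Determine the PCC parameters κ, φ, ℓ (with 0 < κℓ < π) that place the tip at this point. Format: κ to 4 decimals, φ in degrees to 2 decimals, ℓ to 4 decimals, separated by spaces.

0.8784 149.25 2.0687

ρ = √(x²+y²) = √(-1.217² + 0.724²) = 1.41607
φ = atan2(y, x) mod 360° = atan2(0.724, -1.217) = 149.2514°
|p|² = ρ² + z² = 1.41607² + 1.104² = 3.22408
κ = 2ρ / |p|² = 2×1.41607 / 3.22408 = 0.87844
θ = 2·atan2(ρ, z) = 2·atan2(1.41607, 1.104) = 1.81721 rad
ℓ = θ/κ = 1.81721/0.87844 = 2.06869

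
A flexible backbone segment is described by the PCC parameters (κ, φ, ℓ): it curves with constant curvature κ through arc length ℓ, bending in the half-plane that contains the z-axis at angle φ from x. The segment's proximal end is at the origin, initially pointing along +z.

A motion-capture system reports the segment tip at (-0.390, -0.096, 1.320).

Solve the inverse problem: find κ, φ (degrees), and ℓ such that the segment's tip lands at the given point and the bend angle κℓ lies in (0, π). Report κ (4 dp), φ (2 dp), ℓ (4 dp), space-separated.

ρ = √(x²+y²) = √(-0.390² + -0.096²) = 0.40164
φ = atan2(y, x) mod 360° = atan2(-0.096, -0.390) = 193.8287°
|p|² = ρ² + z² = 0.40164² + 1.320² = 1.90372
κ = 2ρ / |p|² = 2×0.40164 / 1.90372 = 0.42196
θ = 2·atan2(ρ, z) = 2·atan2(0.40164, 1.320) = 0.59075 rad
ℓ = θ/κ = 0.59075/0.42196 = 1.40002

0.4220 193.83 1.4000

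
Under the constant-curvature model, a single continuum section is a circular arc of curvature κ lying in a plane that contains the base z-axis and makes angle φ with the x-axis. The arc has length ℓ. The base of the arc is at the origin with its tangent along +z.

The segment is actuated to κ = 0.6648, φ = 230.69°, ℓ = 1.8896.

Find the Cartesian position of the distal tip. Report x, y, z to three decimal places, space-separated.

-0.658 -0.804 1.430

θ = κ·ℓ = 0.6648 × 1.8896 = 1.25621 rad
ρ = (1 − cos θ)/κ = (1 − 0.30943)/0.6648 = 1.03877
z = sin θ / κ = 0.95092/0.6648 = 1.43039
x = ρ cos φ = 1.03877 × cos(230.69°) = -0.65808
y = ρ sin φ = 1.03877 × sin(230.69°) = -0.80373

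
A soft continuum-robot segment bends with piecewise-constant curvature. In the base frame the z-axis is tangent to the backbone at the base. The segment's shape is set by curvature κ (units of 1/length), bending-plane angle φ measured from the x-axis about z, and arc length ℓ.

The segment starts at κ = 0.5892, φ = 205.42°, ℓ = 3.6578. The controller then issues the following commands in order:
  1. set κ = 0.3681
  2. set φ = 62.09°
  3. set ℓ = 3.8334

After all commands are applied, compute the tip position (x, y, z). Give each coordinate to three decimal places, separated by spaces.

initial: κ=0.5892, φ=205.42°, ℓ=3.6578
cmd 1: set κ=0.3681 → (κ,φ,ℓ)=(0.3681,205.42°,3.6578) → tip=(-1.9077,-0.9067,2.6486)
cmd 2: set φ=62.09° → (κ,φ,ℓ)=(0.3681,62.09°,3.6578) → tip=(0.9887,1.8666,2.6486)
cmd 3: set ℓ=3.8334 → (κ,φ,ℓ)=(0.3681,62.09°,3.8334) → tip=(1.0694,2.0189,2.6821)

1.069 2.019 2.682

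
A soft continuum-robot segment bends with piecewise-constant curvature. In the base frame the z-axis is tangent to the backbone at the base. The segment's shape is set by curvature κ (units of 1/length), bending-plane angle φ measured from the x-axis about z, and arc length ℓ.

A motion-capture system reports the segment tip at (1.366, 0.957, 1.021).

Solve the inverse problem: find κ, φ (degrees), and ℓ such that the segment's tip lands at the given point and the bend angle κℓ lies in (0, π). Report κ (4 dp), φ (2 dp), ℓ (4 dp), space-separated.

0.8723 35.01 2.3422

ρ = √(x²+y²) = √(1.366² + 0.957²) = 1.66787
φ = atan2(y, x) mod 360° = atan2(0.957, 1.366) = 35.0145°
|p|² = ρ² + z² = 1.66787² + 1.021² = 3.82425
κ = 2ρ / |p|² = 2×1.66787 / 3.82425 = 0.87226
θ = 2·atan2(ρ, z) = 2·atan2(1.66787, 1.021) = 2.04297 rad
ℓ = θ/κ = 2.04297/0.87226 = 2.34215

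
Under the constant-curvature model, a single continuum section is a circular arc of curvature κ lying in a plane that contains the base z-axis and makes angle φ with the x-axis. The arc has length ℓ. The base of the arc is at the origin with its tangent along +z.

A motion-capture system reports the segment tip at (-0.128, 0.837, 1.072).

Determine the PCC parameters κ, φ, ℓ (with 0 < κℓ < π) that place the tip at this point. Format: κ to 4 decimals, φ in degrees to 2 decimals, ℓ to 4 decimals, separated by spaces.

0.9075 98.69 1.4734

ρ = √(x²+y²) = √(-0.128² + 0.837²) = 0.84673
φ = atan2(y, x) mod 360° = atan2(0.837, -0.128) = 98.6947°
|p|² = ρ² + z² = 0.84673² + 1.072² = 1.86614
κ = 2ρ / |p|² = 2×0.84673 / 1.86614 = 0.90747
θ = 2·atan2(ρ, z) = 2·atan2(0.84673, 1.072) = 1.33706 rad
ℓ = θ/κ = 1.33706/0.90747 = 1.47339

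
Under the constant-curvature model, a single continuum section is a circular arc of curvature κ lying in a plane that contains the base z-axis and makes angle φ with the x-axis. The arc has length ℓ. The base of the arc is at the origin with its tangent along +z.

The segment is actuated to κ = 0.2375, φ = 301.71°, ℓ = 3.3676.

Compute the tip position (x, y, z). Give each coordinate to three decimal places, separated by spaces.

0.671 -1.086 3.020

θ = κ·ℓ = 0.2375 × 3.3676 = 0.79980 rad
ρ = (1 − cos θ)/κ = (1 − 0.69685)/0.2375 = 1.27644
z = sin θ / κ = 0.71722/0.2375 = 3.01987
x = ρ cos φ = 1.27644 × cos(301.71°) = 0.67092
y = ρ sin φ = 1.27644 × sin(301.71°) = -1.08589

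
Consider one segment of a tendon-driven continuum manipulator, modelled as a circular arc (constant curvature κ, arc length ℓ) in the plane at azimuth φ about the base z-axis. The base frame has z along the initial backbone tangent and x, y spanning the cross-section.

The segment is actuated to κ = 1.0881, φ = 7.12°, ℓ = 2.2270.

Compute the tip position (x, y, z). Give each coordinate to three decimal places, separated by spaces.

θ = κ·ℓ = 1.0881 × 2.2270 = 2.42320 rad
ρ = (1 − cos θ)/κ = (1 − -0.75286)/1.0881 = 1.61094
z = sin θ / κ = 0.65818/1.0881 = 0.60489
x = ρ cos φ = 1.61094 × cos(7.12°) = 1.59852
y = ρ sin φ = 1.61094 × sin(7.12°) = 0.19967

1.599 0.200 0.605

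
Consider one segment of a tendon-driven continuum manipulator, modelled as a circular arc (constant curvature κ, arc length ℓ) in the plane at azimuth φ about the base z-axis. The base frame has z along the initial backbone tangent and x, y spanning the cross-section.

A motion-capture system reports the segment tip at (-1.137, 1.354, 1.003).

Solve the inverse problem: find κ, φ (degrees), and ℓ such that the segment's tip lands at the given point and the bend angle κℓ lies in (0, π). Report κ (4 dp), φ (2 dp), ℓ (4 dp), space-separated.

ρ = √(x²+y²) = √(-1.137² + 1.354²) = 1.76807
φ = atan2(y, x) mod 360° = atan2(1.354, -1.137) = 130.0213°
|p|² = ρ² + z² = 1.76807² + 1.003² = 4.13209
κ = 2ρ / |p|² = 2×1.76807 / 4.13209 = 0.85578
θ = 2·atan2(ρ, z) = 2·atan2(1.76807, 1.003) = 2.10956 rad
ℓ = θ/κ = 2.10956/0.85578 = 2.46508

0.8558 130.02 2.4651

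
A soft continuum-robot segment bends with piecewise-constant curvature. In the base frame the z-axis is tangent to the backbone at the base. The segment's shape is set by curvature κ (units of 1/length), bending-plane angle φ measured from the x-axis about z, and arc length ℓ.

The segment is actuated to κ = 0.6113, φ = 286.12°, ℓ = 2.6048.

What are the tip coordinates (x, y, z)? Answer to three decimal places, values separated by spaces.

θ = κ·ℓ = 0.6113 × 2.6048 = 1.59231 rad
ρ = (1 − cos θ)/κ = (1 − -0.02152)/0.6113 = 1.67106
z = sin θ / κ = 0.99977/0.6113 = 1.63548
x = ρ cos φ = 1.67106 × cos(286.12°) = 0.46397
y = ρ sin φ = 1.67106 × sin(286.12°) = -1.60535

0.464 -1.605 1.635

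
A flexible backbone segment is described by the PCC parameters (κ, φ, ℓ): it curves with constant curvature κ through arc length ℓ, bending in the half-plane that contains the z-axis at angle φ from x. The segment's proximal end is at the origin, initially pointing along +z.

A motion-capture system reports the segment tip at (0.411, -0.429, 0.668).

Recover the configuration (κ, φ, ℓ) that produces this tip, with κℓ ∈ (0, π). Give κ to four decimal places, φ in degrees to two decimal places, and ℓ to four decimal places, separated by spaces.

ρ = √(x²+y²) = √(0.411² + -0.429²) = 0.59411
φ = atan2(y, x) mod 360° = atan2(-0.429, 0.411) = 313.7724°
|p|² = ρ² + z² = 0.59411² + 0.668² = 0.79919
κ = 2ρ / |p|² = 2×0.59411 / 0.79919 = 1.48678
θ = 2·atan2(ρ, z) = 2·atan2(0.59411, 0.668) = 1.45383 rad
ℓ = θ/κ = 1.45383/1.48678 = 0.97784

1.4868 313.77 0.9778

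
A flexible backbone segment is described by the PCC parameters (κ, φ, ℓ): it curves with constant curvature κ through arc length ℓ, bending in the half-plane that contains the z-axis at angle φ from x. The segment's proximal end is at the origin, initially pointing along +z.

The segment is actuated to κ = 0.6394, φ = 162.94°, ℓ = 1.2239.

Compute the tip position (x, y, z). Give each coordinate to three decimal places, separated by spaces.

θ = κ·ℓ = 0.6394 × 1.2239 = 0.78256 rad
ρ = (1 − cos θ)/κ = (1 − 0.70911)/0.6394 = 0.45494
z = sin θ / κ = 0.70510/0.6394 = 1.10275
x = ρ cos φ = 0.45494 × cos(162.94°) = -0.43492
y = ρ sin φ = 0.45494 × sin(162.94°) = 0.13347

-0.435 0.133 1.103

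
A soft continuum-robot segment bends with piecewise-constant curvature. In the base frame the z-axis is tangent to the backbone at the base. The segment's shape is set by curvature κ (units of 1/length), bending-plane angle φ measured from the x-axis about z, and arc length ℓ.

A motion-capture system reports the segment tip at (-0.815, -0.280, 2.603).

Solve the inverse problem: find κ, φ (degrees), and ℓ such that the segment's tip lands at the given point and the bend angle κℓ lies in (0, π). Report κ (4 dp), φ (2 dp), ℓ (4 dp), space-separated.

ρ = √(x²+y²) = √(-0.815² + -0.280²) = 0.86176
φ = atan2(y, x) mod 360° = atan2(-0.280, -0.815) = 198.9606°
|p|² = ρ² + z² = 0.86176² + 2.603² = 7.51823
κ = 2ρ / |p|² = 2×0.86176 / 7.51823 = 0.22924
θ = 2·atan2(ρ, z) = 2·atan2(0.86176, 2.603) = 0.63941 rad
ℓ = θ/κ = 0.63941/0.22924 = 2.78921

0.2292 198.96 2.7892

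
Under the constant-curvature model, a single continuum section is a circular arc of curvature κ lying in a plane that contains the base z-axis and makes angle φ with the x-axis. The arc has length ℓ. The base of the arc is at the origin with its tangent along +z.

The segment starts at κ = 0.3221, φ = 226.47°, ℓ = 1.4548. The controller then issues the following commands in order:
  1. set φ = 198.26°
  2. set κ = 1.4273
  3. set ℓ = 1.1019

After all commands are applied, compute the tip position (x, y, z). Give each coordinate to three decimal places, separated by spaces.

initial: κ=0.3221, φ=226.47°, ℓ=1.4548
cmd 1: set φ=198.26° → (κ,φ,ℓ)=(0.3221,198.26°,1.4548) → tip=(-0.3178,-0.1049,1.4021)
cmd 2: set κ=1.4273 → (κ,φ,ℓ)=(1.4273,198.26°,1.4548) → tip=(-0.9876,-0.3259,0.6130)
cmd 3: set ℓ=1.1019 → (κ,φ,ℓ)=(1.4273,198.26°,1.1019) → tip=(-0.6666,-0.2200,0.7006)

-0.667 -0.220 0.701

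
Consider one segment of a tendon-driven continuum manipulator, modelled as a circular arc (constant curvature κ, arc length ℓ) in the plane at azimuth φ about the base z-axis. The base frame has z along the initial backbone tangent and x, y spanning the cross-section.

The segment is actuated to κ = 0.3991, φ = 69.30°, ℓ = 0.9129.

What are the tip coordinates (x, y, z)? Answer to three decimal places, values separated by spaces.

0.058 0.154 0.893

θ = κ·ℓ = 0.3991 × 0.9129 = 0.36434 rad
ρ = (1 − cos θ)/κ = (1 − 0.93436)/0.3991 = 0.16447
z = sin θ / κ = 0.35633/0.3991 = 0.89284
x = ρ cos φ = 0.16447 × cos(69.30°) = 0.05814
y = ρ sin φ = 0.16447 × sin(69.30°) = 0.15385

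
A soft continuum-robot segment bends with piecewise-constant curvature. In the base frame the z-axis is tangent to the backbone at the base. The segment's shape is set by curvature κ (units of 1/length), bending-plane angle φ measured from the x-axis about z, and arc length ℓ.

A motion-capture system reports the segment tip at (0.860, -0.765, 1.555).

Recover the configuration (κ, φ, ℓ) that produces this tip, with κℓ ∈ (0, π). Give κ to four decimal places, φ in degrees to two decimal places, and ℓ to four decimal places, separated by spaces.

ρ = √(x²+y²) = √(0.860² + -0.765²) = 1.15101
φ = atan2(y, x) mod 360° = atan2(-0.765, 0.860) = 318.3458°
|p|² = ρ² + z² = 1.15101² + 1.555² = 3.74285
κ = 2ρ / |p|² = 2×1.15101 / 3.74285 = 0.61504
θ = 2·atan2(ρ, z) = 2·atan2(1.15101, 1.555) = 1.27440 rad
ℓ = θ/κ = 1.27440/0.61504 = 2.07204

0.6150 318.35 2.0720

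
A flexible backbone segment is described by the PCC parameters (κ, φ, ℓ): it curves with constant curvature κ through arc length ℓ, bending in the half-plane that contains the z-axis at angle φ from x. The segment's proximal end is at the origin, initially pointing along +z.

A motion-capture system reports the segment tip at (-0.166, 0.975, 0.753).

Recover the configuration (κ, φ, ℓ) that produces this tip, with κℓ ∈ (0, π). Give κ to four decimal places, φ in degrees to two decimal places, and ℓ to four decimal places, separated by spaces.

ρ = √(x²+y²) = √(-0.166² + 0.975²) = 0.98903
φ = atan2(y, x) mod 360° = atan2(0.975, -0.166) = 99.6623°
|p|² = ρ² + z² = 0.98903² + 0.753² = 1.54519
κ = 2ρ / |p|² = 2×0.98903 / 1.54519 = 1.28014
θ = 2·atan2(ρ, z) = 2·atan2(0.98903, 0.753) = 1.84014 rad
ℓ = θ/κ = 1.84014/1.28014 = 1.43745

1.2801 99.66 1.4375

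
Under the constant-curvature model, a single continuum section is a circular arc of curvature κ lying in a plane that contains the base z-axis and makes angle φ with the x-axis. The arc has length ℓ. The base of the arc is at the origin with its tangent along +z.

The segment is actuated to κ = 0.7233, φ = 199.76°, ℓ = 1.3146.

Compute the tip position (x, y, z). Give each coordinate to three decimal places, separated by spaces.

-0.545 -0.196 1.125

θ = κ·ℓ = 0.7233 × 1.3146 = 0.95085 rad
ρ = (1 − cos θ)/κ = (1 − 0.58099)/0.7233 = 0.57930
z = sin θ / κ = 0.81391/0.7233 = 1.12527
x = ρ cos φ = 0.57930 × cos(199.76°) = -0.54519
y = ρ sin φ = 0.57930 × sin(199.76°) = -0.19585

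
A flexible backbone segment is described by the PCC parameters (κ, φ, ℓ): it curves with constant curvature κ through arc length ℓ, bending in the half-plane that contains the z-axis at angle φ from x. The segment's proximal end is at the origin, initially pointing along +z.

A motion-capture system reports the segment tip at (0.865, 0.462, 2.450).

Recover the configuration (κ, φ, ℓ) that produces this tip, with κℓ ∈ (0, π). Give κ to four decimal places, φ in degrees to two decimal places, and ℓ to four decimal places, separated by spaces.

ρ = √(x²+y²) = √(0.865² + 0.462²) = 0.98065
φ = atan2(y, x) mod 360° = atan2(0.462, 0.865) = 28.1069°
|p|² = ρ² + z² = 0.98065² + 2.450² = 6.96417
κ = 2ρ / |p|² = 2×0.98065 / 6.96417 = 0.28163
θ = 2·atan2(ρ, z) = 2·atan2(0.98065, 2.450) = 0.76147 rad
ℓ = θ/κ = 0.76147/0.28163 = 2.70382

0.2816 28.11 2.7038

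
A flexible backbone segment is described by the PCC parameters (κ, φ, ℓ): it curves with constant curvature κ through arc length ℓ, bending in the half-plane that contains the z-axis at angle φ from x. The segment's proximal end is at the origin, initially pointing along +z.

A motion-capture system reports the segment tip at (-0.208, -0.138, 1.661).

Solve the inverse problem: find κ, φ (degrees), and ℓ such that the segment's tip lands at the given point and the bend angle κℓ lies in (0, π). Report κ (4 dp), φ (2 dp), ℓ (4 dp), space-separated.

ρ = √(x²+y²) = √(-0.208² + -0.138²) = 0.24962
φ = atan2(y, x) mod 360° = atan2(-0.138, -0.208) = 213.5627°
|p|² = ρ² + z² = 0.24962² + 1.661² = 2.82123
κ = 2ρ / |p|² = 2×0.24962 / 2.82123 = 0.17696
θ = 2·atan2(ρ, z) = 2·atan2(0.24962, 1.661) = 0.29833 rad
ℓ = θ/κ = 0.29833/0.17696 = 1.68590

0.1770 213.56 1.6859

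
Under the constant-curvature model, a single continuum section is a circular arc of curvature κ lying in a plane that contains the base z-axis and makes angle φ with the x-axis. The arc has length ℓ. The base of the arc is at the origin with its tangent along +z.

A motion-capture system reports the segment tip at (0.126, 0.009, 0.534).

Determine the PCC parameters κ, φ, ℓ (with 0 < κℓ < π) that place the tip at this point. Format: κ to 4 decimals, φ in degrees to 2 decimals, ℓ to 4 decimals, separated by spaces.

0.8390 4.09 0.5537

ρ = √(x²+y²) = √(0.126² + 0.009²) = 0.12632
φ = atan2(y, x) mod 360° = atan2(0.009, 0.126) = 4.0856°
|p|² = ρ² + z² = 0.12632² + 0.534² = 0.30111
κ = 2ρ / |p|² = 2×0.12632 / 0.30111 = 0.83903
θ = 2·atan2(ρ, z) = 2·atan2(0.12632, 0.534) = 0.46457 rad
ℓ = θ/κ = 0.46457/0.83903 = 0.55370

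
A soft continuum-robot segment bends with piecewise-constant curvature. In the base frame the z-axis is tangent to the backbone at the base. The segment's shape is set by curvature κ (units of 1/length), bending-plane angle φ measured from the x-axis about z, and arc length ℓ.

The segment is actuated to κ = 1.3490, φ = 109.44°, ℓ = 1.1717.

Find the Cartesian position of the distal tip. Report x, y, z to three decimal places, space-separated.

-0.249 0.706 0.741

θ = κ·ℓ = 1.3490 × 1.1717 = 1.58062 rad
ρ = (1 − cos θ)/κ = (1 − -0.00983)/1.3490 = 0.74857
z = sin θ / κ = 0.99995/1.3490 = 0.74125
x = ρ cos φ = 0.74857 × cos(109.44°) = -0.24914
y = ρ sin φ = 0.74857 × sin(109.44°) = 0.70590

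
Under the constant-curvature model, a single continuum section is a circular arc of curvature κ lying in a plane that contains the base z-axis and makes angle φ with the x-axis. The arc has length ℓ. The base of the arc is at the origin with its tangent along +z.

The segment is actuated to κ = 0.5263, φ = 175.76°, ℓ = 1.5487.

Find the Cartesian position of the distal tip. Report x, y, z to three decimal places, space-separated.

θ = κ·ℓ = 0.5263 × 1.5487 = 0.81508 rad
ρ = (1 − cos θ)/κ = (1 − 0.68581)/0.5263 = 0.59698
z = sin θ / κ = 0.72778/0.5263 = 1.38283
x = ρ cos φ = 0.59698 × cos(175.76°) = -0.59535
y = ρ sin φ = 0.59698 × sin(175.76°) = 0.04414

-0.595 0.044 1.383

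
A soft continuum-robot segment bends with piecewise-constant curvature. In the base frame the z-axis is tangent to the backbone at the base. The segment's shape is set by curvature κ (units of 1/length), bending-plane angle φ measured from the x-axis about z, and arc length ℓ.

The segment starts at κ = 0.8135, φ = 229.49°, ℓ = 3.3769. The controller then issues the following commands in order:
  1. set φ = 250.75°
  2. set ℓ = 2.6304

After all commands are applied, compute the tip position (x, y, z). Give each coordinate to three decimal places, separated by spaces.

initial: κ=0.8135, φ=229.49°, ℓ=3.3769
cmd 1: set φ=250.75° → (κ,φ,ℓ)=(0.8135,250.75°,3.3769) → tip=(-0.7794,-2.2319,0.4724)
cmd 2: set ℓ=2.6304 → (κ,φ,ℓ)=(0.8135,250.75°,2.6304) → tip=(-0.6236,-1.7858,1.0356)

-0.624 -1.786 1.036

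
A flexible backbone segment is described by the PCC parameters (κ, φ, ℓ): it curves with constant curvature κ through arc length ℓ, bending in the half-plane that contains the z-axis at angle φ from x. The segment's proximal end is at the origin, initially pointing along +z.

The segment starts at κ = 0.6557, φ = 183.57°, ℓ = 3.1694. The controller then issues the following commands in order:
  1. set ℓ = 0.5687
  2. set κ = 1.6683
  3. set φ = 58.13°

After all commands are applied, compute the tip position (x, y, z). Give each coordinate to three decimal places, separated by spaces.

initial: κ=0.6557, φ=183.57°, ℓ=3.1694
cmd 1: set ℓ=0.5687 → (κ,φ,ℓ)=(0.6557,183.57°,0.5687) → tip=(-0.1046,-0.0065,0.5556)
cmd 2: set κ=1.6683 → (κ,φ,ℓ)=(1.6683,183.57°,0.5687) → tip=(-0.2497,-0.0156,0.4871)
cmd 3: set φ=58.13° → (κ,φ,ℓ)=(1.6683,58.13°,0.5687) → tip=(0.1321,0.2124,0.4871)

0.132 0.212 0.487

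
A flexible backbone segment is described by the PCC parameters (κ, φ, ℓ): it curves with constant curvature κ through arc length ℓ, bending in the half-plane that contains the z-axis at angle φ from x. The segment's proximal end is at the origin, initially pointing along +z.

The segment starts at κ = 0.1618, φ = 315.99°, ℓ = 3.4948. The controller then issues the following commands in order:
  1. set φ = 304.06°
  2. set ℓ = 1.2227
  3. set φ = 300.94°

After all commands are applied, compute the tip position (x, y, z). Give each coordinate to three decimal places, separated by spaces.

0.062 -0.103 1.215

initial: κ=0.1618, φ=315.99°, ℓ=3.4948
cmd 1: set φ=304.06° → (κ,φ,ℓ)=(0.1618,304.06°,3.4948) → tip=(0.5388,-0.7970,3.3115)
cmd 2: set ℓ=1.2227 → (κ,φ,ℓ)=(0.1618,304.06°,1.2227) → tip=(0.0675,-0.0999,1.2147)
cmd 3: set φ=300.94° → (κ,φ,ℓ)=(0.1618,300.94°,1.2227) → tip=(0.0620,-0.1034,1.2147)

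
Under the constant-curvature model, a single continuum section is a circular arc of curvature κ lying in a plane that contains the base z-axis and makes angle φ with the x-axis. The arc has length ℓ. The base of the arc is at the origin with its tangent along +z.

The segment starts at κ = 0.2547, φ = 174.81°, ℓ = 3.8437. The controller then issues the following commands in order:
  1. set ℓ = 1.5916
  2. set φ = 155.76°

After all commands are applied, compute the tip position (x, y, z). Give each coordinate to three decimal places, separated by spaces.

-0.290 0.131 1.548

initial: κ=0.2547, φ=174.81°, ℓ=3.8437
cmd 1: set ℓ=1.5916 → (κ,φ,ℓ)=(0.2547,174.81°,1.5916) → tip=(-0.3169,0.0288,1.5484)
cmd 2: set φ=155.76° → (κ,φ,ℓ)=(0.2547,155.76°,1.5916) → tip=(-0.2902,0.1306,1.5484)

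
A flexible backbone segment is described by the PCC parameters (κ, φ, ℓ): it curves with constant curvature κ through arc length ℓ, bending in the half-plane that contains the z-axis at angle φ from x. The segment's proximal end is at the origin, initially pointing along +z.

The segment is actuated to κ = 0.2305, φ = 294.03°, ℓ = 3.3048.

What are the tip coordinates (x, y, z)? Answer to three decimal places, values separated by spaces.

θ = κ·ℓ = 0.2305 × 3.3048 = 0.76176 rad
ρ = (1 − cos θ)/κ = (1 − 0.72362)/0.2305 = 1.19902
z = sin θ / κ = 0.69019/0.2305 = 2.99433
x = ρ cos φ = 1.19902 × cos(294.03°) = 0.48826
y = ρ sin φ = 1.19902 × sin(294.03°) = -1.09511

0.488 -1.095 2.994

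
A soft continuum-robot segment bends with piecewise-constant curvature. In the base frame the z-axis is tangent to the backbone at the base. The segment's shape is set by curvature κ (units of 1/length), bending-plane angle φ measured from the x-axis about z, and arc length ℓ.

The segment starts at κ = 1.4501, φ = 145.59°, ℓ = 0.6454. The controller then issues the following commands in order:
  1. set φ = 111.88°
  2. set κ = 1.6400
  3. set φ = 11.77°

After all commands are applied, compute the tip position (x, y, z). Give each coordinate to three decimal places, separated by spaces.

0.304 0.063 0.531

initial: κ=1.4501, φ=145.59°, ℓ=0.6454
cmd 1: set φ=111.88° → (κ,φ,ℓ)=(1.4501,111.88°,0.6454) → tip=(-0.1046,0.2604,0.5552)
cmd 2: set κ=1.6400 → (κ,φ,ℓ)=(1.6400,111.88°,0.6454) → tip=(-0.1158,0.2885,0.5315)
cmd 3: set φ=11.77° → (κ,φ,ℓ)=(1.6400,11.77°,0.6454) → tip=(0.3043,0.0634,0.5315)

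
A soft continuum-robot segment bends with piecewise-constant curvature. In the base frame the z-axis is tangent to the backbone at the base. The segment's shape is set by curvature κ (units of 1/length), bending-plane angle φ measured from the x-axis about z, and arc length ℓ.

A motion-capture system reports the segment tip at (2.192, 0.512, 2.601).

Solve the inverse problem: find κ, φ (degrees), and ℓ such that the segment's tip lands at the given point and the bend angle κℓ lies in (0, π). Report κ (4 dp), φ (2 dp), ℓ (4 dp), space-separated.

ρ = √(x²+y²) = √(2.192² + 0.512²) = 2.25100
φ = atan2(y, x) mod 360° = atan2(0.512, 2.192) = 13.1472°
|p|² = ρ² + z² = 2.25100² + 2.601² = 11.83221
κ = 2ρ / |p|² = 2×2.25100 / 11.83221 = 0.38049
θ = 2·atan2(ρ, z) = 2·atan2(2.25100, 2.601) = 1.42678 rad
ℓ = θ/κ = 1.42678/0.38049 = 3.74987

0.3805 13.15 3.7499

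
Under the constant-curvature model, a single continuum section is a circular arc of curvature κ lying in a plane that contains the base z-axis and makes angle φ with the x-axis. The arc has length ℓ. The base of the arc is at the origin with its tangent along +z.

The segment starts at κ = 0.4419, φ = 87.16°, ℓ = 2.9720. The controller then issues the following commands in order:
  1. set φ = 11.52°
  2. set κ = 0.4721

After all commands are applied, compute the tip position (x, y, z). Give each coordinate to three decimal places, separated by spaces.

1.729 0.352 2.088

initial: κ=0.4419, φ=87.16°, ℓ=2.9720
cmd 1: set φ=11.52° → (κ,φ,ℓ)=(0.4419,11.52°,2.9720) → tip=(1.6528,0.3369,2.1884)
cmd 2: set κ=0.4721 → (κ,φ,ℓ)=(0.4721,11.52°,2.9720) → tip=(1.7291,0.3524,2.0885)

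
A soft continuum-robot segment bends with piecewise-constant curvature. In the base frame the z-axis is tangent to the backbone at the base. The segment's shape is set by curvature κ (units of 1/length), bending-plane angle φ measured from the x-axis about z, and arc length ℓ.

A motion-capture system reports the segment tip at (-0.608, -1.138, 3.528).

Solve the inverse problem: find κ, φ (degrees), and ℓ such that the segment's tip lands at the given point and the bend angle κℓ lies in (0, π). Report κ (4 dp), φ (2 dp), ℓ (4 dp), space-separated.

ρ = √(x²+y²) = √(-0.608² + -1.138²) = 1.29024
φ = atan2(y, x) mod 360° = atan2(-1.138, -0.608) = 241.8857°
|p|² = ρ² + z² = 1.29024² + 3.528² = 14.11149
κ = 2ρ / |p|² = 2×1.29024 / 14.11149 = 0.18286
θ = 2·atan2(ρ, z) = 2·atan2(1.29024, 3.528) = 0.70121 rad
ℓ = θ/κ = 0.70121/0.18286 = 3.83461

0.1829 241.89 3.8346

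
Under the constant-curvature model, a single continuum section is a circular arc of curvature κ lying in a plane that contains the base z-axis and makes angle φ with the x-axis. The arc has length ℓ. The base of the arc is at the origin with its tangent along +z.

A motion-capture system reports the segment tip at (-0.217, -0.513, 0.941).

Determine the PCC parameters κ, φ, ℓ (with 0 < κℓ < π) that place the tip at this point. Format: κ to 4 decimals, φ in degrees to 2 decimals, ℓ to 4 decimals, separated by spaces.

ρ = √(x²+y²) = √(-0.217² + -0.513²) = 0.55701
φ = atan2(y, x) mod 360° = atan2(-0.513, -0.217) = 247.0715°
|p|² = ρ² + z² = 0.55701² + 0.941² = 1.19574
κ = 2ρ / |p|² = 2×0.55701 / 1.19574 = 0.93165
θ = 2·atan2(ρ, z) = 2·atan2(0.55701, 0.941) = 1.06893 rad
ℓ = θ/κ = 1.06893/0.93165 = 1.14735

0.9317 247.07 1.1473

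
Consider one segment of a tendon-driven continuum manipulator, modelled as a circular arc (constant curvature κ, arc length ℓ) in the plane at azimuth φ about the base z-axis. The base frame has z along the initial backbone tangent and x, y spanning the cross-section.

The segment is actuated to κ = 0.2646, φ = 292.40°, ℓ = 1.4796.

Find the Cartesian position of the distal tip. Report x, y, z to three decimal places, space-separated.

θ = κ·ℓ = 0.2646 × 1.4796 = 0.39150 rad
ρ = (1 − cos θ)/κ = (1 − 0.92434)/0.2646 = 0.28595
z = sin θ / κ = 0.38158/0.2646 = 1.44209
x = ρ cos φ = 0.28595 × cos(292.40°) = 0.10897
y = ρ sin φ = 0.28595 × sin(292.40°) = -0.26438

0.109 -0.264 1.442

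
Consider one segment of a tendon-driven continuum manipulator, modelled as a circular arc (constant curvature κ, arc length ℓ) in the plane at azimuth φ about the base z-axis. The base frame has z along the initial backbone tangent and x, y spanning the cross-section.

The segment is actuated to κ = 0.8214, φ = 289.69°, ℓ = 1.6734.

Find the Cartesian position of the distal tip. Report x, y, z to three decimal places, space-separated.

0.330 -0.923 1.194

θ = κ·ℓ = 0.8214 × 1.6734 = 1.37453 rad
ρ = (1 − cos θ)/κ = (1 − 0.19501)/0.8214 = 0.98002
z = sin θ / κ = 0.98080/0.8214 = 1.19406
x = ρ cos φ = 0.98002 × cos(289.69°) = 0.33020
y = ρ sin φ = 0.98002 × sin(289.69°) = -0.92272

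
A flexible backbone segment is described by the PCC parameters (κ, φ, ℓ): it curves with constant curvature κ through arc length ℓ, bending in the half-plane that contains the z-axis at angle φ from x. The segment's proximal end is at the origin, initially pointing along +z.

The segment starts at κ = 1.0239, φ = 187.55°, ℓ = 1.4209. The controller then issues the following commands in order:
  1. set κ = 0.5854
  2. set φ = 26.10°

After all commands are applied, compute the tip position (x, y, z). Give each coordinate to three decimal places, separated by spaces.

0.501 0.245 1.263

initial: κ=1.0239, φ=187.55°, ℓ=1.4209
cmd 1: set κ=0.5854 → (κ,φ,ℓ)=(0.5854,187.55°,1.4209) → tip=(-0.5528,-0.0733,1.2626)
cmd 2: set φ=26.10° → (κ,φ,ℓ)=(0.5854,26.10°,1.4209) → tip=(0.5008,0.2453,1.2626)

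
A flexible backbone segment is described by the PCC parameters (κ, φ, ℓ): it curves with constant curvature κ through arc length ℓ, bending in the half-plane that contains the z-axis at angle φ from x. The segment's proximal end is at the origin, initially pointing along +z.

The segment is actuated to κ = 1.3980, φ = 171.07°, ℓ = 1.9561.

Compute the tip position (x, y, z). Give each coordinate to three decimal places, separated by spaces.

θ = κ·ℓ = 1.3980 × 1.9561 = 2.73463 rad
ρ = (1 − cos θ)/κ = (1 − -0.91833)/1.3980 = 1.37219
z = sin θ / κ = 0.39582/1.3980 = 0.28314
x = ρ cos φ = 1.37219 × cos(171.07°) = -1.35556
y = ρ sin φ = 1.37219 × sin(171.07°) = 0.21300

-1.356 0.213 0.283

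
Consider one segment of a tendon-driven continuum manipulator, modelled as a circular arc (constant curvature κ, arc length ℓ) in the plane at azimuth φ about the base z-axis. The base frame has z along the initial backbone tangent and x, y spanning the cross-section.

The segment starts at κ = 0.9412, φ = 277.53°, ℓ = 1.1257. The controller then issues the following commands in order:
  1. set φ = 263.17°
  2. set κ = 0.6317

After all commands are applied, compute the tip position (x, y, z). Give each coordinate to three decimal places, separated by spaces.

initial: κ=0.9412, φ=277.53°, ℓ=1.1257
cmd 1: set φ=263.17° → (κ,φ,ℓ)=(0.9412,263.17°,1.1257) → tip=(-0.0645,-0.5388,0.9266)
cmd 2: set κ=0.6317 → (κ,φ,ℓ)=(0.6317,263.17°,1.1257) → tip=(-0.0456,-0.3809,1.0332)

-0.046 -0.381 1.033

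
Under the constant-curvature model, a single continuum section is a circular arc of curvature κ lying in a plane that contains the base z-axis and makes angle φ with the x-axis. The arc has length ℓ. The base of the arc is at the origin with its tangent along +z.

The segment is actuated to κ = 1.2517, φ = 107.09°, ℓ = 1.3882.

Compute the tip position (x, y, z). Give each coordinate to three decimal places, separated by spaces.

θ = κ·ℓ = 1.2517 × 1.3882 = 1.73761 rad
ρ = (1 − cos θ)/κ = (1 − -0.16604)/1.2517 = 0.93157
z = sin θ / κ = 0.98612/1.2517 = 0.78782
x = ρ cos φ = 0.93157 × cos(107.09°) = -0.27376
y = ρ sin φ = 0.93157 × sin(107.09°) = 0.89043

-0.274 0.890 0.788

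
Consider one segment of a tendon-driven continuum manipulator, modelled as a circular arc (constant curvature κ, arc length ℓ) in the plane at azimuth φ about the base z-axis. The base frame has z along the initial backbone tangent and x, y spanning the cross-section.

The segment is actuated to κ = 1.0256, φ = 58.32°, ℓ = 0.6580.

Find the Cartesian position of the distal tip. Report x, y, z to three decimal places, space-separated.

θ = κ·ℓ = 1.0256 × 0.6580 = 0.67484 rad
ρ = (1 − cos θ)/κ = (1 − 0.78080)/1.0256 = 0.21372
z = sin θ / κ = 0.62478/1.0256 = 0.60918
x = ρ cos φ = 0.21372 × cos(58.32°) = 0.11224
y = ρ sin φ = 0.21372 × sin(58.32°) = 0.18188

0.112 0.182 0.609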